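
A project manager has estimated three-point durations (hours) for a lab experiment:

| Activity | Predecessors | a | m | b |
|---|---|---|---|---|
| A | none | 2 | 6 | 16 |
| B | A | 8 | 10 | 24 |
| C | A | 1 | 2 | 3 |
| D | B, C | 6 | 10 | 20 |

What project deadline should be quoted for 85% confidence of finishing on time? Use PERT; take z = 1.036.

te_A = (2 + 4·6 + 16)/6 = 42/6 = 7; σ²_A = ((16−2)/6)² = 5.444
te_B = (8 + 4·10 + 24)/6 = 72/6 = 12; σ²_B = ((24−8)/6)² = 7.111
te_C = (1 + 4·2 + 3)/6 = 12/6 = 2; σ²_C = ((3−1)/6)² = 0.111
te_D = (6 + 4·10 + 20)/6 = 66/6 = 11; σ²_D = ((20−6)/6)² = 5.444

Forward pass:
ES_A = 0; EF_A = 7
ES_B = 7; EF_B = 7+12 = 19
ES_C = 7; EF_C = 7+2 = 9
ES_D = max(EF_B=19, EF_C=9) = 19; EF_D = 19+11 = 30
Expected project duration μ = 30 hours. Critical path: A → B → D.

Variance along critical path = 5.444 + 7.111 + 5.444 = 18.000; σ = 4.243 hours.
D = μ + z·σ = 30 + 1.036·4.243 = 34.4 hours

34.4 hours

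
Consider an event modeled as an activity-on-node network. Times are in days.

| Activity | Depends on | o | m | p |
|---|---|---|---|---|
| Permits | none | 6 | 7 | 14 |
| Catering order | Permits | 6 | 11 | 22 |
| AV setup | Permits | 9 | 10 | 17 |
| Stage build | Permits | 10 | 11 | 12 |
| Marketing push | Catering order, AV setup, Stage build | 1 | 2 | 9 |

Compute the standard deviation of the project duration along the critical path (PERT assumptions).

3.27 days

te_Permits = (6 + 4·7 + 14)/6 = 48/6 = 8; σ²_Permits = ((14−6)/6)² = 1.778
te_Catering order = (6 + 4·11 + 22)/6 = 72/6 = 12; σ²_Catering order = ((22−6)/6)² = 7.111
te_AV setup = (9 + 4·10 + 17)/6 = 66/6 = 11; σ²_AV setup = ((17−9)/6)² = 1.778
te_Stage build = (10 + 4·11 + 12)/6 = 66/6 = 11; σ²_Stage build = ((12−10)/6)² = 0.111
te_Marketing push = (1 + 4·2 + 9)/6 = 18/6 = 3; σ²_Marketing push = ((9−1)/6)² = 1.778

Forward pass:
ES_Permits = 0; EF_Permits = 8
ES_Catering order = 8; EF_Catering order = 8+12 = 20
ES_AV setup = 8; EF_AV setup = 8+11 = 19
ES_Stage build = 8; EF_Stage build = 8+11 = 19
ES_Marketing push = max(EF_Catering order=20, EF_AV setup=19, EF_Stage build=19) = 20; EF_Marketing push = 20+3 = 23
Expected project duration μ = 23 days. Critical path: Permits → Catering order → Marketing push.

Variance along critical path = 1.778 + 7.111 + 1.778 = 10.667
σ = √10.667 = 3.266 days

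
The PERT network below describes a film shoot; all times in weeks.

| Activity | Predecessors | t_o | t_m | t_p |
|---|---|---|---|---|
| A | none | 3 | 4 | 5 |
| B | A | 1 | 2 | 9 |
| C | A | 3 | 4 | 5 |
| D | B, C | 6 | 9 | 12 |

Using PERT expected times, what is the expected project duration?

te_A = (3 + 4·4 + 5)/6 = 24/6 = 4
te_B = (1 + 4·2 + 9)/6 = 18/6 = 3
te_C = (3 + 4·4 + 5)/6 = 24/6 = 4
te_D = (6 + 4·9 + 12)/6 = 54/6 = 9

Forward pass:
ES_A = 0; EF_A = 4
ES_B = 4; EF_B = 4+3 = 7
ES_C = 4; EF_C = 4+4 = 8
ES_D = max(EF_B=7, EF_C=8) = 8; EF_D = 8+9 = 17
Expected project duration μ = 17 weeks. Critical path: A → C → D.

17 weeks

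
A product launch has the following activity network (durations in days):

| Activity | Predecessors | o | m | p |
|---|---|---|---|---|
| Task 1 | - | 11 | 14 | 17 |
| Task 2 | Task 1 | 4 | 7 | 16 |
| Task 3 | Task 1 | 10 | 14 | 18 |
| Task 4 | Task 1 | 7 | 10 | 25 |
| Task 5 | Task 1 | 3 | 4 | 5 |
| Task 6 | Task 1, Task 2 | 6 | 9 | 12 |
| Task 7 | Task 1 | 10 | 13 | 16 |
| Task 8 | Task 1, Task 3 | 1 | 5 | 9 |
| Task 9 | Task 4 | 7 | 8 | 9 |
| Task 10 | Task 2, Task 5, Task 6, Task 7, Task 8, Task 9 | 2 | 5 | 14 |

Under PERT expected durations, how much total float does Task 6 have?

3 days

te_Task 1 = (11 + 4·14 + 17)/6 = 84/6 = 14
te_Task 2 = (4 + 4·7 + 16)/6 = 48/6 = 8
te_Task 3 = (10 + 4·14 + 18)/6 = 84/6 = 14
te_Task 4 = (7 + 4·10 + 25)/6 = 72/6 = 12
te_Task 5 = (3 + 4·4 + 5)/6 = 24/6 = 4
te_Task 6 = (6 + 4·9 + 12)/6 = 54/6 = 9
te_Task 7 = (10 + 4·13 + 16)/6 = 78/6 = 13
te_Task 8 = (1 + 4·5 + 9)/6 = 30/6 = 5
te_Task 9 = (7 + 4·8 + 9)/6 = 48/6 = 8
te_Task 10 = (2 + 4·5 + 14)/6 = 36/6 = 6

Forward pass:
ES_Task 1 = 0; EF_Task 1 = 14
ES_Task 2 = 14; EF_Task 2 = 14+8 = 22
ES_Task 3 = 14; EF_Task 3 = 14+14 = 28
ES_Task 4 = 14; EF_Task 4 = 14+12 = 26
ES_Task 5 = 14; EF_Task 5 = 14+4 = 18
ES_Task 6 = max(EF_Task 1=14, EF_Task 2=22) = 22; EF_Task 6 = 22+9 = 31
ES_Task 7 = 14; EF_Task 7 = 14+13 = 27
ES_Task 8 = max(EF_Task 1=14, EF_Task 3=28) = 28; EF_Task 8 = 28+5 = 33
ES_Task 9 = 26; EF_Task 9 = 26+8 = 34
ES_Task 10 = max(EF_Task 2=22, EF_Task 5=18, EF_Task 6=31, EF_Task 7=27, EF_Task 8=33, EF_Task 9=34) = 34; EF_Task 10 = 34+6 = 40
Expected project duration μ = 40 days. Critical path: Task 1 → Task 4 → Task 9 → Task 10.

Backward pass:
LF_Task 10 = 40; LS_Task 10 = 40−6 = 34
LF_Task 9 = LS_Task 10 = 34; LS_Task 9 = 34−8 = 26
LF_Task 8 = LS_Task 10 = 34; LS_Task 8 = 34−5 = 29
LF_Task 7 = LS_Task 10 = 34; LS_Task 7 = 34−13 = 21
LF_Task 6 = LS_Task 10 = 34; LS_Task 6 = 34−9 = 25
LF_Task 5 = LS_Task 10 = 34; LS_Task 5 = 34−4 = 30
LF_Task 4 = LS_Task 9 = 26; LS_Task 4 = 26−12 = 14
LF_Task 3 = LS_Task 8 = 29; LS_Task 3 = 29−14 = 15
LF_Task 2 = min(LS_Task 6=25, LS_Task 10=34) = 25; LS_Task 2 = 25−8 = 17
LF_Task 1 = min(LS_Task 2=17, LS_Task 3=15, LS_Task 4=14, LS_Task 5=30, LS_Task 6=25, LS_Task 7=21, LS_Task 8=29) = 14; LS_Task 1 = 14−14 = 0
Slack_Task 6 = LS_Task 6 − ES_Task 6 = 25 − 22 = 3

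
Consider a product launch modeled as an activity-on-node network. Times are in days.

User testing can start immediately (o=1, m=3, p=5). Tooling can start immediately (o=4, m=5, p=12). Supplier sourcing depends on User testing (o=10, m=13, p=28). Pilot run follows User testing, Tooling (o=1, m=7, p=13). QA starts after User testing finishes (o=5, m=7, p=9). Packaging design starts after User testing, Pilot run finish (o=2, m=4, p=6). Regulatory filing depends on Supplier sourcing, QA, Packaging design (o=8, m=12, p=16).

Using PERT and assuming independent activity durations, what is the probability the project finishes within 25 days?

0.068

te_User testing = (1 + 4·3 + 5)/6 = 18/6 = 3; σ²_User testing = ((5−1)/6)² = 0.444
te_Tooling = (4 + 4·5 + 12)/6 = 36/6 = 6; σ²_Tooling = ((12−4)/6)² = 1.778
te_Supplier sourcing = (10 + 4·13 + 28)/6 = 90/6 = 15; σ²_Supplier sourcing = ((28−10)/6)² = 9.000
te_Pilot run = (1 + 4·7 + 13)/6 = 42/6 = 7; σ²_Pilot run = ((13−1)/6)² = 4.000
te_QA = (5 + 4·7 + 9)/6 = 42/6 = 7; σ²_QA = ((9−5)/6)² = 0.444
te_Packaging design = (2 + 4·4 + 6)/6 = 24/6 = 4; σ²_Packaging design = ((6−2)/6)² = 0.444
te_Regulatory filing = (8 + 4·12 + 16)/6 = 72/6 = 12; σ²_Regulatory filing = ((16−8)/6)² = 1.778

Forward pass:
ES_User testing = 0; EF_User testing = 3
ES_Tooling = 0; EF_Tooling = 6
ES_Supplier sourcing = 3; EF_Supplier sourcing = 3+15 = 18
ES_Pilot run = max(EF_User testing=3, EF_Tooling=6) = 6; EF_Pilot run = 6+7 = 13
ES_QA = 3; EF_QA = 3+7 = 10
ES_Packaging design = max(EF_User testing=3, EF_Pilot run=13) = 13; EF_Packaging design = 13+4 = 17
ES_Regulatory filing = max(EF_Supplier sourcing=18, EF_QA=10, EF_Packaging design=17) = 18; EF_Regulatory filing = 18+12 = 30
Expected project duration μ = 30 days. Critical path: User testing → Supplier sourcing → Regulatory filing.

Variance along critical path = 0.444 + 9.000 + 1.778 = 11.222; σ = √11.222 = 3.350 days.
Z = (25 − 30) / 3.350 = -1.493
P(T ≤ 25) = Φ(-1.493) ≈ 0.068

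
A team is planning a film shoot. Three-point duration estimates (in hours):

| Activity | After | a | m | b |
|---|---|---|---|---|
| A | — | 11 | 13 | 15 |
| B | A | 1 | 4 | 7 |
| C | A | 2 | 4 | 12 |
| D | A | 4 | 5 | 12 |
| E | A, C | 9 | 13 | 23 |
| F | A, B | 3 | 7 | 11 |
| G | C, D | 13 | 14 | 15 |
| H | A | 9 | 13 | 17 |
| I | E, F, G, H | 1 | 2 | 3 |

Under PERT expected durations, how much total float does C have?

te_A = (11 + 4·13 + 15)/6 = 78/6 = 13
te_B = (1 + 4·4 + 7)/6 = 24/6 = 4
te_C = (2 + 4·4 + 12)/6 = 30/6 = 5
te_D = (4 + 4·5 + 12)/6 = 36/6 = 6
te_E = (9 + 4·13 + 23)/6 = 84/6 = 14
te_F = (3 + 4·7 + 11)/6 = 42/6 = 7
te_G = (13 + 4·14 + 15)/6 = 84/6 = 14
te_H = (9 + 4·13 + 17)/6 = 78/6 = 13
te_I = (1 + 4·2 + 3)/6 = 12/6 = 2

Forward pass:
ES_A = 0; EF_A = 13
ES_B = 13; EF_B = 13+4 = 17
ES_C = 13; EF_C = 13+5 = 18
ES_D = 13; EF_D = 13+6 = 19
ES_E = max(EF_A=13, EF_C=18) = 18; EF_E = 18+14 = 32
ES_F = max(EF_A=13, EF_B=17) = 17; EF_F = 17+7 = 24
ES_G = max(EF_C=18, EF_D=19) = 19; EF_G = 19+14 = 33
ES_H = 13; EF_H = 13+13 = 26
ES_I = max(EF_E=32, EF_F=24, EF_G=33, EF_H=26) = 33; EF_I = 33+2 = 35
Expected project duration μ = 35 hours. Critical path: A → D → G → I.

Backward pass:
LF_I = 35; LS_I = 35−2 = 33
LF_H = LS_I = 33; LS_H = 33−13 = 20
LF_G = LS_I = 33; LS_G = 33−14 = 19
LF_F = LS_I = 33; LS_F = 33−7 = 26
LF_E = LS_I = 33; LS_E = 33−14 = 19
LF_D = LS_G = 19; LS_D = 19−6 = 13
LF_C = min(LS_E=19, LS_G=19) = 19; LS_C = 19−5 = 14
LF_B = LS_F = 26; LS_B = 26−4 = 22
LF_A = min(LS_B=22, LS_C=14, LS_D=13, LS_E=19, LS_F=26, LS_H=20) = 13; LS_A = 13−13 = 0
Slack_C = LS_C − ES_C = 14 − 13 = 1

1 hours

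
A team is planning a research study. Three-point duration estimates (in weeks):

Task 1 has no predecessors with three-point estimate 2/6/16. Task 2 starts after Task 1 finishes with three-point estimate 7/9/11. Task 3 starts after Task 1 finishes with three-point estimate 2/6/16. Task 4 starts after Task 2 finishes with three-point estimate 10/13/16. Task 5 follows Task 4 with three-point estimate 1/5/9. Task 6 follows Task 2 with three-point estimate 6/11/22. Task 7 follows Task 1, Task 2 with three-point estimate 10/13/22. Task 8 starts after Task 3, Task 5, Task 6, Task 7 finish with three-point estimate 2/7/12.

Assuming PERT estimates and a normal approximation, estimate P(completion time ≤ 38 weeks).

te_Task 1 = (2 + 4·6 + 16)/6 = 42/6 = 7; σ²_Task 1 = ((16−2)/6)² = 5.444
te_Task 2 = (7 + 4·9 + 11)/6 = 54/6 = 9; σ²_Task 2 = ((11−7)/6)² = 0.444
te_Task 3 = (2 + 4·6 + 16)/6 = 42/6 = 7; σ²_Task 3 = ((16−2)/6)² = 5.444
te_Task 4 = (10 + 4·13 + 16)/6 = 78/6 = 13; σ²_Task 4 = ((16−10)/6)² = 1.000
te_Task 5 = (1 + 4·5 + 9)/6 = 30/6 = 5; σ²_Task 5 = ((9−1)/6)² = 1.778
te_Task 6 = (6 + 4·11 + 22)/6 = 72/6 = 12; σ²_Task 6 = ((22−6)/6)² = 7.111
te_Task 7 = (10 + 4·13 + 22)/6 = 84/6 = 14; σ²_Task 7 = ((22−10)/6)² = 4.000
te_Task 8 = (2 + 4·7 + 12)/6 = 42/6 = 7; σ²_Task 8 = ((12−2)/6)² = 2.778

Forward pass:
ES_Task 1 = 0; EF_Task 1 = 7
ES_Task 2 = 7; EF_Task 2 = 7+9 = 16
ES_Task 3 = 7; EF_Task 3 = 7+7 = 14
ES_Task 4 = 16; EF_Task 4 = 16+13 = 29
ES_Task 5 = 29; EF_Task 5 = 29+5 = 34
ES_Task 6 = 16; EF_Task 6 = 16+12 = 28
ES_Task 7 = max(EF_Task 1=7, EF_Task 2=16) = 16; EF_Task 7 = 16+14 = 30
ES_Task 8 = max(EF_Task 3=14, EF_Task 5=34, EF_Task 6=28, EF_Task 7=30) = 34; EF_Task 8 = 34+7 = 41
Expected project duration μ = 41 weeks. Critical path: Task 1 → Task 2 → Task 4 → Task 5 → Task 8.

Variance along critical path = 5.444 + 0.444 + 1.000 + 1.778 + 2.778 = 11.444; σ = √11.444 = 3.383 weeks.
Z = (38 − 41) / 3.383 = -0.887
P(T ≤ 38) = Φ(-0.887) ≈ 0.188

0.188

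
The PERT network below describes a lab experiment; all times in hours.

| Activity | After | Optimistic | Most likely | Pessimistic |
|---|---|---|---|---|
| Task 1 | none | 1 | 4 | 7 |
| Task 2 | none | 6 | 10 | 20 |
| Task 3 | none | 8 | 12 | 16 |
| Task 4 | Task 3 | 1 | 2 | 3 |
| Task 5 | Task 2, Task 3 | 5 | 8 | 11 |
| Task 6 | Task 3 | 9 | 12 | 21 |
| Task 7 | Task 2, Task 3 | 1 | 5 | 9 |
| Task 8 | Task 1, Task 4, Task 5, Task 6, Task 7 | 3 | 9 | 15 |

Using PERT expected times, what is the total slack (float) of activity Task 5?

te_Task 1 = (1 + 4·4 + 7)/6 = 24/6 = 4
te_Task 2 = (6 + 4·10 + 20)/6 = 66/6 = 11
te_Task 3 = (8 + 4·12 + 16)/6 = 72/6 = 12
te_Task 4 = (1 + 4·2 + 3)/6 = 12/6 = 2
te_Task 5 = (5 + 4·8 + 11)/6 = 48/6 = 8
te_Task 6 = (9 + 4·12 + 21)/6 = 78/6 = 13
te_Task 7 = (1 + 4·5 + 9)/6 = 30/6 = 5
te_Task 8 = (3 + 4·9 + 15)/6 = 54/6 = 9

Forward pass:
ES_Task 1 = 0; EF_Task 1 = 4
ES_Task 2 = 0; EF_Task 2 = 11
ES_Task 3 = 0; EF_Task 3 = 12
ES_Task 4 = 12; EF_Task 4 = 12+2 = 14
ES_Task 5 = max(EF_Task 2=11, EF_Task 3=12) = 12; EF_Task 5 = 12+8 = 20
ES_Task 6 = 12; EF_Task 6 = 12+13 = 25
ES_Task 7 = max(EF_Task 2=11, EF_Task 3=12) = 12; EF_Task 7 = 12+5 = 17
ES_Task 8 = max(EF_Task 1=4, EF_Task 4=14, EF_Task 5=20, EF_Task 6=25, EF_Task 7=17) = 25; EF_Task 8 = 25+9 = 34
Expected project duration μ = 34 hours. Critical path: Task 3 → Task 6 → Task 8.

Backward pass:
LF_Task 8 = 34; LS_Task 8 = 34−9 = 25
LF_Task 7 = LS_Task 8 = 25; LS_Task 7 = 25−5 = 20
LF_Task 6 = LS_Task 8 = 25; LS_Task 6 = 25−13 = 12
LF_Task 5 = LS_Task 8 = 25; LS_Task 5 = 25−8 = 17
LF_Task 4 = LS_Task 8 = 25; LS_Task 4 = 25−2 = 23
LF_Task 3 = min(LS_Task 4=23, LS_Task 5=17, LS_Task 6=12, LS_Task 7=20) = 12; LS_Task 3 = 12−12 = 0
LF_Task 2 = min(LS_Task 5=17, LS_Task 7=20) = 17; LS_Task 2 = 17−11 = 6
LF_Task 1 = LS_Task 8 = 25; LS_Task 1 = 25−4 = 21
Slack_Task 5 = LS_Task 5 − ES_Task 5 = 17 − 12 = 5

5 hours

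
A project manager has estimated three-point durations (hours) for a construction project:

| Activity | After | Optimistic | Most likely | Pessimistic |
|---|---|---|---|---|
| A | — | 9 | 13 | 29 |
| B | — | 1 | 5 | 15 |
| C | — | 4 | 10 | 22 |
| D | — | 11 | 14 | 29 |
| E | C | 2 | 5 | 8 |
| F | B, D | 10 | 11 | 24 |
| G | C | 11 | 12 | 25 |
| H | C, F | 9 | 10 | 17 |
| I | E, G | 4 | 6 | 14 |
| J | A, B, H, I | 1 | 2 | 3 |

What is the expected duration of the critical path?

te_A = (9 + 4·13 + 29)/6 = 90/6 = 15
te_B = (1 + 4·5 + 15)/6 = 36/6 = 6
te_C = (4 + 4·10 + 22)/6 = 66/6 = 11
te_D = (11 + 4·14 + 29)/6 = 96/6 = 16
te_E = (2 + 4·5 + 8)/6 = 30/6 = 5
te_F = (10 + 4·11 + 24)/6 = 78/6 = 13
te_G = (11 + 4·12 + 25)/6 = 84/6 = 14
te_H = (9 + 4·10 + 17)/6 = 66/6 = 11
te_I = (4 + 4·6 + 14)/6 = 42/6 = 7
te_J = (1 + 4·2 + 3)/6 = 12/6 = 2

Forward pass:
ES_A = 0; EF_A = 15
ES_B = 0; EF_B = 6
ES_C = 0; EF_C = 11
ES_D = 0; EF_D = 16
ES_E = 11; EF_E = 11+5 = 16
ES_F = max(EF_B=6, EF_D=16) = 16; EF_F = 16+13 = 29
ES_G = 11; EF_G = 11+14 = 25
ES_H = max(EF_C=11, EF_F=29) = 29; EF_H = 29+11 = 40
ES_I = max(EF_E=16, EF_G=25) = 25; EF_I = 25+7 = 32
ES_J = max(EF_A=15, EF_B=6, EF_H=40, EF_I=32) = 40; EF_J = 40+2 = 42
Expected project duration μ = 42 hours. Critical path: D → F → H → J.

42 hours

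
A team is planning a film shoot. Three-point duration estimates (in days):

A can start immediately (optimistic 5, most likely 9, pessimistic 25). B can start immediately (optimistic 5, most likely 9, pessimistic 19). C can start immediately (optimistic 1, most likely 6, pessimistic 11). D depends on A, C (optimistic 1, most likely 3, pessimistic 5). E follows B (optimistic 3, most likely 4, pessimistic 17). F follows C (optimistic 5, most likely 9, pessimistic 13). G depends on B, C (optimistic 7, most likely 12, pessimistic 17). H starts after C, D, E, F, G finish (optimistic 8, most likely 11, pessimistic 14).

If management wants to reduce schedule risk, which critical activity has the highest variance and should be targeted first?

te_A = (5 + 4·9 + 25)/6 = 66/6 = 11; σ²_A = ((25−5)/6)² = 11.111
te_B = (5 + 4·9 + 19)/6 = 60/6 = 10; σ²_B = ((19−5)/6)² = 5.444
te_C = (1 + 4·6 + 11)/6 = 36/6 = 6; σ²_C = ((11−1)/6)² = 2.778
te_D = (1 + 4·3 + 5)/6 = 18/6 = 3; σ²_D = ((5−1)/6)² = 0.444
te_E = (3 + 4·4 + 17)/6 = 36/6 = 6; σ²_E = ((17−3)/6)² = 5.444
te_F = (5 + 4·9 + 13)/6 = 54/6 = 9; σ²_F = ((13−5)/6)² = 1.778
te_G = (7 + 4·12 + 17)/6 = 72/6 = 12; σ²_G = ((17−7)/6)² = 2.778
te_H = (8 + 4·11 + 14)/6 = 66/6 = 11; σ²_H = ((14−8)/6)² = 1.000

Forward pass:
ES_A = 0; EF_A = 11
ES_B = 0; EF_B = 10
ES_C = 0; EF_C = 6
ES_D = max(EF_A=11, EF_C=6) = 11; EF_D = 11+3 = 14
ES_E = 10; EF_E = 10+6 = 16
ES_F = 6; EF_F = 6+9 = 15
ES_G = max(EF_B=10, EF_C=6) = 10; EF_G = 10+12 = 22
ES_H = max(EF_C=6, EF_D=14, EF_E=16, EF_F=15, EF_G=22) = 22; EF_H = 22+11 = 33
Expected project duration μ = 33 days. Critical path: B → G → H.

Variances on critical path: σ²_B=5.444, σ²_G=2.778, σ²_H=1.000.
Largest is σ²_B = 5.444.

B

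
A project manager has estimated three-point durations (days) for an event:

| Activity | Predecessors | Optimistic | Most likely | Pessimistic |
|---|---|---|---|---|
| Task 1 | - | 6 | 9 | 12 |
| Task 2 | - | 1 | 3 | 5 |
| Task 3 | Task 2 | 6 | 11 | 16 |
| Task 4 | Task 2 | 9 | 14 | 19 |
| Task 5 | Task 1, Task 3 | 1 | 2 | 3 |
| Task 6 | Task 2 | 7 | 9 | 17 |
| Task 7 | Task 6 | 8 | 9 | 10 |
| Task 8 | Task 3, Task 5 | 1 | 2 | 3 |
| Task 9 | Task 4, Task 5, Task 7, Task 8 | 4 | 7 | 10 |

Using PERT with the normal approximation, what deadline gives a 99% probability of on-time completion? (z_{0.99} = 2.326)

te_Task 1 = (6 + 4·9 + 12)/6 = 54/6 = 9; σ²_Task 1 = ((12−6)/6)² = 1.000
te_Task 2 = (1 + 4·3 + 5)/6 = 18/6 = 3; σ²_Task 2 = ((5−1)/6)² = 0.444
te_Task 3 = (6 + 4·11 + 16)/6 = 66/6 = 11; σ²_Task 3 = ((16−6)/6)² = 2.778
te_Task 4 = (9 + 4·14 + 19)/6 = 84/6 = 14; σ²_Task 4 = ((19−9)/6)² = 2.778
te_Task 5 = (1 + 4·2 + 3)/6 = 12/6 = 2; σ²_Task 5 = ((3−1)/6)² = 0.111
te_Task 6 = (7 + 4·9 + 17)/6 = 60/6 = 10; σ²_Task 6 = ((17−7)/6)² = 2.778
te_Task 7 = (8 + 4·9 + 10)/6 = 54/6 = 9; σ²_Task 7 = ((10−8)/6)² = 0.111
te_Task 8 = (1 + 4·2 + 3)/6 = 12/6 = 2; σ²_Task 8 = ((3−1)/6)² = 0.111
te_Task 9 = (4 + 4·7 + 10)/6 = 42/6 = 7; σ²_Task 9 = ((10−4)/6)² = 1.000

Forward pass:
ES_Task 1 = 0; EF_Task 1 = 9
ES_Task 2 = 0; EF_Task 2 = 3
ES_Task 3 = 3; EF_Task 3 = 3+11 = 14
ES_Task 4 = 3; EF_Task 4 = 3+14 = 17
ES_Task 5 = max(EF_Task 1=9, EF_Task 3=14) = 14; EF_Task 5 = 14+2 = 16
ES_Task 6 = 3; EF_Task 6 = 3+10 = 13
ES_Task 7 = 13; EF_Task 7 = 13+9 = 22
ES_Task 8 = max(EF_Task 3=14, EF_Task 5=16) = 16; EF_Task 8 = 16+2 = 18
ES_Task 9 = max(EF_Task 4=17, EF_Task 5=16, EF_Task 7=22, EF_Task 8=18) = 22; EF_Task 9 = 22+7 = 29
Expected project duration μ = 29 days. Critical path: Task 2 → Task 6 → Task 7 → Task 9.

Variance along critical path = 0.444 + 2.778 + 0.111 + 1.000 = 4.333; σ = 2.082 days.
D = μ + z·σ = 29 + 2.326·2.082 = 33.8 days

33.8 days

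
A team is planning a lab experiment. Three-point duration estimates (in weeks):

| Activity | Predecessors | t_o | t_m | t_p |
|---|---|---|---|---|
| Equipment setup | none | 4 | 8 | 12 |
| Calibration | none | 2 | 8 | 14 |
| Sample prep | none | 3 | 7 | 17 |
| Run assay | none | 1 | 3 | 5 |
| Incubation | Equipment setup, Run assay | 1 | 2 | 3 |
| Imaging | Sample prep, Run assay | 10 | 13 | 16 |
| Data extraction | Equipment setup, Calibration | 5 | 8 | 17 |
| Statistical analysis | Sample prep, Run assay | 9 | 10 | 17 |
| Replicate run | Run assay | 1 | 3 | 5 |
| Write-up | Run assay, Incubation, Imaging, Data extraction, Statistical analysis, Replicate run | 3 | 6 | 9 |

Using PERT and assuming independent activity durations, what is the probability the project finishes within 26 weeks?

0.357

te_Equipment setup = (4 + 4·8 + 12)/6 = 48/6 = 8; σ²_Equipment setup = ((12−4)/6)² = 1.778
te_Calibration = (2 + 4·8 + 14)/6 = 48/6 = 8; σ²_Calibration = ((14−2)/6)² = 4.000
te_Sample prep = (3 + 4·7 + 17)/6 = 48/6 = 8; σ²_Sample prep = ((17−3)/6)² = 5.444
te_Run assay = (1 + 4·3 + 5)/6 = 18/6 = 3; σ²_Run assay = ((5−1)/6)² = 0.444
te_Incubation = (1 + 4·2 + 3)/6 = 12/6 = 2; σ²_Incubation = ((3−1)/6)² = 0.111
te_Imaging = (10 + 4·13 + 16)/6 = 78/6 = 13; σ²_Imaging = ((16−10)/6)² = 1.000
te_Data extraction = (5 + 4·8 + 17)/6 = 54/6 = 9; σ²_Data extraction = ((17−5)/6)² = 4.000
te_Statistical analysis = (9 + 4·10 + 17)/6 = 66/6 = 11; σ²_Statistical analysis = ((17−9)/6)² = 1.778
te_Replicate run = (1 + 4·3 + 5)/6 = 18/6 = 3; σ²_Replicate run = ((5−1)/6)² = 0.444
te_Write-up = (3 + 4·6 + 9)/6 = 36/6 = 6; σ²_Write-up = ((9−3)/6)² = 1.000

Forward pass:
ES_Equipment setup = 0; EF_Equipment setup = 8
ES_Calibration = 0; EF_Calibration = 8
ES_Sample prep = 0; EF_Sample prep = 8
ES_Run assay = 0; EF_Run assay = 3
ES_Incubation = max(EF_Equipment setup=8, EF_Run assay=3) = 8; EF_Incubation = 8+2 = 10
ES_Imaging = max(EF_Sample prep=8, EF_Run assay=3) = 8; EF_Imaging = 8+13 = 21
ES_Data extraction = max(EF_Equipment setup=8, EF_Calibration=8) = 8; EF_Data extraction = 8+9 = 17
ES_Statistical analysis = max(EF_Sample prep=8, EF_Run assay=3) = 8; EF_Statistical analysis = 8+11 = 19
ES_Replicate run = 3; EF_Replicate run = 3+3 = 6
ES_Write-up = max(EF_Run assay=3, EF_Incubation=10, EF_Imaging=21, EF_Data extraction=17, EF_Statistical analysis=19, EF_Replicate run=6) = 21; EF_Write-up = 21+6 = 27
Expected project duration μ = 27 weeks. Critical path: Sample prep → Imaging → Write-up.

Variance along critical path = 5.444 + 1.000 + 1.000 = 7.444; σ = √7.444 = 2.728 weeks.
Z = (26 − 27) / 2.728 = -0.367
P(T ≤ 26) = Φ(-0.367) ≈ 0.357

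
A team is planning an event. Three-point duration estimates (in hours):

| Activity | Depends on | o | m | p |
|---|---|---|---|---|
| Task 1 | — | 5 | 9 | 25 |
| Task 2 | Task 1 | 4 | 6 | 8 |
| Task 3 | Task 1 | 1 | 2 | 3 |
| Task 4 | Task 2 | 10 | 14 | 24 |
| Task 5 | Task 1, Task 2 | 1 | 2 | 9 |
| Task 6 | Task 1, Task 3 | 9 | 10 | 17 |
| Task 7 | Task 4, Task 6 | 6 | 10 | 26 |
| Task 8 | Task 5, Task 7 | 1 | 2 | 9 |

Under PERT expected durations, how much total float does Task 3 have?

8 hours

te_Task 1 = (5 + 4·9 + 25)/6 = 66/6 = 11
te_Task 2 = (4 + 4·6 + 8)/6 = 36/6 = 6
te_Task 3 = (1 + 4·2 + 3)/6 = 12/6 = 2
te_Task 4 = (10 + 4·14 + 24)/6 = 90/6 = 15
te_Task 5 = (1 + 4·2 + 9)/6 = 18/6 = 3
te_Task 6 = (9 + 4·10 + 17)/6 = 66/6 = 11
te_Task 7 = (6 + 4·10 + 26)/6 = 72/6 = 12
te_Task 8 = (1 + 4·2 + 9)/6 = 18/6 = 3

Forward pass:
ES_Task 1 = 0; EF_Task 1 = 11
ES_Task 2 = 11; EF_Task 2 = 11+6 = 17
ES_Task 3 = 11; EF_Task 3 = 11+2 = 13
ES_Task 4 = 17; EF_Task 4 = 17+15 = 32
ES_Task 5 = max(EF_Task 1=11, EF_Task 2=17) = 17; EF_Task 5 = 17+3 = 20
ES_Task 6 = max(EF_Task 1=11, EF_Task 3=13) = 13; EF_Task 6 = 13+11 = 24
ES_Task 7 = max(EF_Task 4=32, EF_Task 6=24) = 32; EF_Task 7 = 32+12 = 44
ES_Task 8 = max(EF_Task 5=20, EF_Task 7=44) = 44; EF_Task 8 = 44+3 = 47
Expected project duration μ = 47 hours. Critical path: Task 1 → Task 2 → Task 4 → Task 7 → Task 8.

Backward pass:
LF_Task 8 = 47; LS_Task 8 = 47−3 = 44
LF_Task 7 = LS_Task 8 = 44; LS_Task 7 = 44−12 = 32
LF_Task 6 = LS_Task 7 = 32; LS_Task 6 = 32−11 = 21
LF_Task 5 = LS_Task 8 = 44; LS_Task 5 = 44−3 = 41
LF_Task 4 = LS_Task 7 = 32; LS_Task 4 = 32−15 = 17
LF_Task 3 = LS_Task 6 = 21; LS_Task 3 = 21−2 = 19
LF_Task 2 = min(LS_Task 4=17, LS_Task 5=41) = 17; LS_Task 2 = 17−6 = 11
LF_Task 1 = min(LS_Task 2=11, LS_Task 3=19, LS_Task 5=41, LS_Task 6=21) = 11; LS_Task 1 = 11−11 = 0
Slack_Task 3 = LS_Task 3 − ES_Task 3 = 19 − 11 = 8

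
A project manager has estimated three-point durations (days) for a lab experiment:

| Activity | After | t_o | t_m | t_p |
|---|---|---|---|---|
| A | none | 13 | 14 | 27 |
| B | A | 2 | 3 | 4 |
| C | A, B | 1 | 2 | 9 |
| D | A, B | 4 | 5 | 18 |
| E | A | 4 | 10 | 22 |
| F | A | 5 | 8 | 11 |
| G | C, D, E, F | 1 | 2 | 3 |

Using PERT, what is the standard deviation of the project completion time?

te_A = (13 + 4·14 + 27)/6 = 96/6 = 16; σ²_A = ((27−13)/6)² = 5.444
te_B = (2 + 4·3 + 4)/6 = 18/6 = 3; σ²_B = ((4−2)/6)² = 0.111
te_C = (1 + 4·2 + 9)/6 = 18/6 = 3; σ²_C = ((9−1)/6)² = 1.778
te_D = (4 + 4·5 + 18)/6 = 42/6 = 7; σ²_D = ((18−4)/6)² = 5.444
te_E = (4 + 4·10 + 22)/6 = 66/6 = 11; σ²_E = ((22−4)/6)² = 9.000
te_F = (5 + 4·8 + 11)/6 = 48/6 = 8; σ²_F = ((11−5)/6)² = 1.000
te_G = (1 + 4·2 + 3)/6 = 12/6 = 2; σ²_G = ((3−1)/6)² = 0.111

Forward pass:
ES_A = 0; EF_A = 16
ES_B = 16; EF_B = 16+3 = 19
ES_C = max(EF_A=16, EF_B=19) = 19; EF_C = 19+3 = 22
ES_D = max(EF_A=16, EF_B=19) = 19; EF_D = 19+7 = 26
ES_E = 16; EF_E = 16+11 = 27
ES_F = 16; EF_F = 16+8 = 24
ES_G = max(EF_C=22, EF_D=26, EF_E=27, EF_F=24) = 27; EF_G = 27+2 = 29
Expected project duration μ = 29 days. Critical path: A → E → G.

Variance along critical path = 5.444 + 9.000 + 0.111 = 14.556
σ = √14.556 = 3.815 days

3.82 days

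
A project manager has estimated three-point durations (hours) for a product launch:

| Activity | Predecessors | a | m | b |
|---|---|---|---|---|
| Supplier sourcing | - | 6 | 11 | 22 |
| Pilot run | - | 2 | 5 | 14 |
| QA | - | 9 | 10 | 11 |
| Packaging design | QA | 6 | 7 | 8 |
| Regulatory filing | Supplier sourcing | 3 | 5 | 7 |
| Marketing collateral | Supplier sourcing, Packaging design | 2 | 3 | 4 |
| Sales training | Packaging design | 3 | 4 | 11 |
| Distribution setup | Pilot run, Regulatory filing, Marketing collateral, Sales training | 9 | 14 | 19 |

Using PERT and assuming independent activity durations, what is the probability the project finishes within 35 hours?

0.324

te_Supplier sourcing = (6 + 4·11 + 22)/6 = 72/6 = 12; σ²_Supplier sourcing = ((22−6)/6)² = 7.111
te_Pilot run = (2 + 4·5 + 14)/6 = 36/6 = 6; σ²_Pilot run = ((14−2)/6)² = 4.000
te_QA = (9 + 4·10 + 11)/6 = 60/6 = 10; σ²_QA = ((11−9)/6)² = 0.111
te_Packaging design = (6 + 4·7 + 8)/6 = 42/6 = 7; σ²_Packaging design = ((8−6)/6)² = 0.111
te_Regulatory filing = (3 + 4·5 + 7)/6 = 30/6 = 5; σ²_Regulatory filing = ((7−3)/6)² = 0.444
te_Marketing collateral = (2 + 4·3 + 4)/6 = 18/6 = 3; σ²_Marketing collateral = ((4−2)/6)² = 0.111
te_Sales training = (3 + 4·4 + 11)/6 = 30/6 = 5; σ²_Sales training = ((11−3)/6)² = 1.778
te_Distribution setup = (9 + 4·14 + 19)/6 = 84/6 = 14; σ²_Distribution setup = ((19−9)/6)² = 2.778

Forward pass:
ES_Supplier sourcing = 0; EF_Supplier sourcing = 12
ES_Pilot run = 0; EF_Pilot run = 6
ES_QA = 0; EF_QA = 10
ES_Packaging design = 10; EF_Packaging design = 10+7 = 17
ES_Regulatory filing = 12; EF_Regulatory filing = 12+5 = 17
ES_Marketing collateral = max(EF_Supplier sourcing=12, EF_Packaging design=17) = 17; EF_Marketing collateral = 17+3 = 20
ES_Sales training = 17; EF_Sales training = 17+5 = 22
ES_Distribution setup = max(EF_Pilot run=6, EF_Regulatory filing=17, EF_Marketing collateral=20, EF_Sales training=22) = 22; EF_Distribution setup = 22+14 = 36
Expected project duration μ = 36 hours. Critical path: QA → Packaging design → Sales training → Distribution setup.

Variance along critical path = 0.111 + 0.111 + 1.778 + 2.778 = 4.778; σ = √4.778 = 2.186 hours.
Z = (35 − 36) / 2.186 = -0.457
P(T ≤ 35) = Φ(-0.457) ≈ 0.324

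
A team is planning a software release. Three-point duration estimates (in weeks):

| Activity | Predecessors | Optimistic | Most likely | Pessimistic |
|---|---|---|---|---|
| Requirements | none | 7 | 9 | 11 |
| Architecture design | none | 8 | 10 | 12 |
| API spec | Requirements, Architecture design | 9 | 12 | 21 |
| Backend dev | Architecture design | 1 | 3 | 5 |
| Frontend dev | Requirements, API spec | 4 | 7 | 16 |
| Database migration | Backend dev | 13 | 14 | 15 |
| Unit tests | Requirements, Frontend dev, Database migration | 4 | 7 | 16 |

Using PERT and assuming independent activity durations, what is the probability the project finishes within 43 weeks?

te_Requirements = (7 + 4·9 + 11)/6 = 54/6 = 9; σ²_Requirements = ((11−7)/6)² = 0.444
te_Architecture design = (8 + 4·10 + 12)/6 = 60/6 = 10; σ²_Architecture design = ((12−8)/6)² = 0.444
te_API spec = (9 + 4·12 + 21)/6 = 78/6 = 13; σ²_API spec = ((21−9)/6)² = 4.000
te_Backend dev = (1 + 4·3 + 5)/6 = 18/6 = 3; σ²_Backend dev = ((5−1)/6)² = 0.444
te_Frontend dev = (4 + 4·7 + 16)/6 = 48/6 = 8; σ²_Frontend dev = ((16−4)/6)² = 4.000
te_Database migration = (13 + 4·14 + 15)/6 = 84/6 = 14; σ²_Database migration = ((15−13)/6)² = 0.111
te_Unit tests = (4 + 4·7 + 16)/6 = 48/6 = 8; σ²_Unit tests = ((16−4)/6)² = 4.000

Forward pass:
ES_Requirements = 0; EF_Requirements = 9
ES_Architecture design = 0; EF_Architecture design = 10
ES_API spec = max(EF_Requirements=9, EF_Architecture design=10) = 10; EF_API spec = 10+13 = 23
ES_Backend dev = 10; EF_Backend dev = 10+3 = 13
ES_Frontend dev = max(EF_Requirements=9, EF_API spec=23) = 23; EF_Frontend dev = 23+8 = 31
ES_Database migration = 13; EF_Database migration = 13+14 = 27
ES_Unit tests = max(EF_Requirements=9, EF_Frontend dev=31, EF_Database migration=27) = 31; EF_Unit tests = 31+8 = 39
Expected project duration μ = 39 weeks. Critical path: Architecture design → API spec → Frontend dev → Unit tests.

Variance along critical path = 0.444 + 4.000 + 4.000 + 4.000 = 12.444; σ = √12.444 = 3.528 weeks.
Z = (43 − 39) / 3.528 = 1.134
P(T ≤ 43) = Φ(1.134) ≈ 0.872

0.872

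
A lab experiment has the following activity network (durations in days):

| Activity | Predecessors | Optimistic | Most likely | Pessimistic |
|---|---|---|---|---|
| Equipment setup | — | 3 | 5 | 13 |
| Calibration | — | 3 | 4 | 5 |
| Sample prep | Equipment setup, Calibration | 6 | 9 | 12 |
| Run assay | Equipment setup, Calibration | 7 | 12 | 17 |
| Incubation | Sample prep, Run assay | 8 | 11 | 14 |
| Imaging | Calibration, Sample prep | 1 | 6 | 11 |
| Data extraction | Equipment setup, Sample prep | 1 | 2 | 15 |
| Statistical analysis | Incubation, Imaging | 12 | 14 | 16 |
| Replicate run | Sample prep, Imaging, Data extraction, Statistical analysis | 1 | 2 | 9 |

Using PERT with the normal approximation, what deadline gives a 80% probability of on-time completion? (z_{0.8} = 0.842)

48.5 days

te_Equipment setup = (3 + 4·5 + 13)/6 = 36/6 = 6; σ²_Equipment setup = ((13−3)/6)² = 2.778
te_Calibration = (3 + 4·4 + 5)/6 = 24/6 = 4; σ²_Calibration = ((5−3)/6)² = 0.111
te_Sample prep = (6 + 4·9 + 12)/6 = 54/6 = 9; σ²_Sample prep = ((12−6)/6)² = 1.000
te_Run assay = (7 + 4·12 + 17)/6 = 72/6 = 12; σ²_Run assay = ((17−7)/6)² = 2.778
te_Incubation = (8 + 4·11 + 14)/6 = 66/6 = 11; σ²_Incubation = ((14−8)/6)² = 1.000
te_Imaging = (1 + 4·6 + 11)/6 = 36/6 = 6; σ²_Imaging = ((11−1)/6)² = 2.778
te_Data extraction = (1 + 4·2 + 15)/6 = 24/6 = 4; σ²_Data extraction = ((15−1)/6)² = 5.444
te_Statistical analysis = (12 + 4·14 + 16)/6 = 84/6 = 14; σ²_Statistical analysis = ((16−12)/6)² = 0.444
te_Replicate run = (1 + 4·2 + 9)/6 = 18/6 = 3; σ²_Replicate run = ((9−1)/6)² = 1.778

Forward pass:
ES_Equipment setup = 0; EF_Equipment setup = 6
ES_Calibration = 0; EF_Calibration = 4
ES_Sample prep = max(EF_Equipment setup=6, EF_Calibration=4) = 6; EF_Sample prep = 6+9 = 15
ES_Run assay = max(EF_Equipment setup=6, EF_Calibration=4) = 6; EF_Run assay = 6+12 = 18
ES_Incubation = max(EF_Sample prep=15, EF_Run assay=18) = 18; EF_Incubation = 18+11 = 29
ES_Imaging = max(EF_Calibration=4, EF_Sample prep=15) = 15; EF_Imaging = 15+6 = 21
ES_Data extraction = max(EF_Equipment setup=6, EF_Sample prep=15) = 15; EF_Data extraction = 15+4 = 19
ES_Statistical analysis = max(EF_Incubation=29, EF_Imaging=21) = 29; EF_Statistical analysis = 29+14 = 43
ES_Replicate run = max(EF_Sample prep=15, EF_Imaging=21, EF_Data extraction=19, EF_Statistical analysis=43) = 43; EF_Replicate run = 43+3 = 46
Expected project duration μ = 46 days. Critical path: Equipment setup → Run assay → Incubation → Statistical analysis → Replicate run.

Variance along critical path = 2.778 + 2.778 + 1.000 + 0.444 + 1.778 = 8.778; σ = 2.963 days.
D = μ + z·σ = 46 + 0.842·2.963 = 48.5 days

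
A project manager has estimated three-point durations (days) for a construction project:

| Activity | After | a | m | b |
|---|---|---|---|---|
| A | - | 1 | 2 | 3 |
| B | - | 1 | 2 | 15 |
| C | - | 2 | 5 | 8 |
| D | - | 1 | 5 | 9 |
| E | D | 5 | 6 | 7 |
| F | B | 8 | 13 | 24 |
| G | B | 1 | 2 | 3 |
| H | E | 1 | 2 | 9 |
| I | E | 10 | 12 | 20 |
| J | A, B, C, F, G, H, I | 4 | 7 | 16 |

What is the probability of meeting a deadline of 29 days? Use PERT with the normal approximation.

0.154

te_A = (1 + 4·2 + 3)/6 = 12/6 = 2; σ²_A = ((3−1)/6)² = 0.111
te_B = (1 + 4·2 + 15)/6 = 24/6 = 4; σ²_B = ((15−1)/6)² = 5.444
te_C = (2 + 4·5 + 8)/6 = 30/6 = 5; σ²_C = ((8−2)/6)² = 1.000
te_D = (1 + 4·5 + 9)/6 = 30/6 = 5; σ²_D = ((9−1)/6)² = 1.778
te_E = (5 + 4·6 + 7)/6 = 36/6 = 6; σ²_E = ((7−5)/6)² = 0.111
te_F = (8 + 4·13 + 24)/6 = 84/6 = 14; σ²_F = ((24−8)/6)² = 7.111
te_G = (1 + 4·2 + 3)/6 = 12/6 = 2; σ²_G = ((3−1)/6)² = 0.111
te_H = (1 + 4·2 + 9)/6 = 18/6 = 3; σ²_H = ((9−1)/6)² = 1.778
te_I = (10 + 4·12 + 20)/6 = 78/6 = 13; σ²_I = ((20−10)/6)² = 2.778
te_J = (4 + 4·7 + 16)/6 = 48/6 = 8; σ²_J = ((16−4)/6)² = 4.000

Forward pass:
ES_A = 0; EF_A = 2
ES_B = 0; EF_B = 4
ES_C = 0; EF_C = 5
ES_D = 0; EF_D = 5
ES_E = 5; EF_E = 5+6 = 11
ES_F = 4; EF_F = 4+14 = 18
ES_G = 4; EF_G = 4+2 = 6
ES_H = 11; EF_H = 11+3 = 14
ES_I = 11; EF_I = 11+13 = 24
ES_J = max(EF_A=2, EF_B=4, EF_C=5, EF_F=18, EF_G=6, EF_H=14, EF_I=24) = 24; EF_J = 24+8 = 32
Expected project duration μ = 32 days. Critical path: D → E → I → J.

Variance along critical path = 1.778 + 0.111 + 2.778 + 4.000 = 8.667; σ = √8.667 = 2.944 days.
Z = (29 − 32) / 2.944 = -1.019
P(T ≤ 29) = Φ(-1.019) ≈ 0.154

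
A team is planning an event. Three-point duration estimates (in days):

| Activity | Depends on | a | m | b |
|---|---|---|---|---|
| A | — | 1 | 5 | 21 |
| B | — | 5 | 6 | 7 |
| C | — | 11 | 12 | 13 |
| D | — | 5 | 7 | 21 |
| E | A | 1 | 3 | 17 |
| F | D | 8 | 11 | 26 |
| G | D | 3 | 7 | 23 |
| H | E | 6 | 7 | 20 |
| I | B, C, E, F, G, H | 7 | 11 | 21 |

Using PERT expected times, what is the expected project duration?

te_A = (1 + 4·5 + 21)/6 = 42/6 = 7
te_B = (5 + 4·6 + 7)/6 = 36/6 = 6
te_C = (11 + 4·12 + 13)/6 = 72/6 = 12
te_D = (5 + 4·7 + 21)/6 = 54/6 = 9
te_E = (1 + 4·3 + 17)/6 = 30/6 = 5
te_F = (8 + 4·11 + 26)/6 = 78/6 = 13
te_G = (3 + 4·7 + 23)/6 = 54/6 = 9
te_H = (6 + 4·7 + 20)/6 = 54/6 = 9
te_I = (7 + 4·11 + 21)/6 = 72/6 = 12

Forward pass:
ES_A = 0; EF_A = 7
ES_B = 0; EF_B = 6
ES_C = 0; EF_C = 12
ES_D = 0; EF_D = 9
ES_E = 7; EF_E = 7+5 = 12
ES_F = 9; EF_F = 9+13 = 22
ES_G = 9; EF_G = 9+9 = 18
ES_H = 12; EF_H = 12+9 = 21
ES_I = max(EF_B=6, EF_C=12, EF_E=12, EF_F=22, EF_G=18, EF_H=21) = 22; EF_I = 22+12 = 34
Expected project duration μ = 34 days. Critical path: D → F → I.

34 days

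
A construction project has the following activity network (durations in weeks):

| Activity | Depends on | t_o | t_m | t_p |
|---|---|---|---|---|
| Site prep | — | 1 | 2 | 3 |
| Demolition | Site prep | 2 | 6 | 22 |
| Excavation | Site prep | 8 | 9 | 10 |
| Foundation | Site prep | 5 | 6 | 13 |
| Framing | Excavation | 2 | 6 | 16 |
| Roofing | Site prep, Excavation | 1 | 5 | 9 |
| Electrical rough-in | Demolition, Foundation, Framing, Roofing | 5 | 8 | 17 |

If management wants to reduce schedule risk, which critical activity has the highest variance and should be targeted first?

te_Site prep = (1 + 4·2 + 3)/6 = 12/6 = 2; σ²_Site prep = ((3−1)/6)² = 0.111
te_Demolition = (2 + 4·6 + 22)/6 = 48/6 = 8; σ²_Demolition = ((22−2)/6)² = 11.111
te_Excavation = (8 + 4·9 + 10)/6 = 54/6 = 9; σ²_Excavation = ((10−8)/6)² = 0.111
te_Foundation = (5 + 4·6 + 13)/6 = 42/6 = 7; σ²_Foundation = ((13−5)/6)² = 1.778
te_Framing = (2 + 4·6 + 16)/6 = 42/6 = 7; σ²_Framing = ((16−2)/6)² = 5.444
te_Roofing = (1 + 4·5 + 9)/6 = 30/6 = 5; σ²_Roofing = ((9−1)/6)² = 1.778
te_Electrical rough-in = (5 + 4·8 + 17)/6 = 54/6 = 9; σ²_Electrical rough-in = ((17−5)/6)² = 4.000

Forward pass:
ES_Site prep = 0; EF_Site prep = 2
ES_Demolition = 2; EF_Demolition = 2+8 = 10
ES_Excavation = 2; EF_Excavation = 2+9 = 11
ES_Foundation = 2; EF_Foundation = 2+7 = 9
ES_Framing = 11; EF_Framing = 11+7 = 18
ES_Roofing = max(EF_Site prep=2, EF_Excavation=11) = 11; EF_Roofing = 11+5 = 16
ES_Electrical rough-in = max(EF_Demolition=10, EF_Foundation=9, EF_Framing=18, EF_Roofing=16) = 18; EF_Electrical rough-in = 18+9 = 27
Expected project duration μ = 27 weeks. Critical path: Site prep → Excavation → Framing → Electrical rough-in.

Variances on critical path: σ²_Site prep=0.111, σ²_Excavation=0.111, σ²_Framing=5.444, σ²_Electrical rough-in=4.000.
Largest is σ²_Framing = 5.444.

Framing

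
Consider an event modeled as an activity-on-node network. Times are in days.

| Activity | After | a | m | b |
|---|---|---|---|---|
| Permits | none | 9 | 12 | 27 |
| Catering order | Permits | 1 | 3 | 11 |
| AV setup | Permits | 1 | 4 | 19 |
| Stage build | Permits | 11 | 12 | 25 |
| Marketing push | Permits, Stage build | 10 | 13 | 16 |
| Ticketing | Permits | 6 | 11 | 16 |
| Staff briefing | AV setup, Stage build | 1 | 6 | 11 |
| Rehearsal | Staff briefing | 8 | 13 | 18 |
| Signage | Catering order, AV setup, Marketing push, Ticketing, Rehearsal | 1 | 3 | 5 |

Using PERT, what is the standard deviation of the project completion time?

4.52 days

te_Permits = (9 + 4·12 + 27)/6 = 84/6 = 14; σ²_Permits = ((27−9)/6)² = 9.000
te_Catering order = (1 + 4·3 + 11)/6 = 24/6 = 4; σ²_Catering order = ((11−1)/6)² = 2.778
te_AV setup = (1 + 4·4 + 19)/6 = 36/6 = 6; σ²_AV setup = ((19−1)/6)² = 9.000
te_Stage build = (11 + 4·12 + 25)/6 = 84/6 = 14; σ²_Stage build = ((25−11)/6)² = 5.444
te_Marketing push = (10 + 4·13 + 16)/6 = 78/6 = 13; σ²_Marketing push = ((16−10)/6)² = 1.000
te_Ticketing = (6 + 4·11 + 16)/6 = 66/6 = 11; σ²_Ticketing = ((16−6)/6)² = 2.778
te_Staff briefing = (1 + 4·6 + 11)/6 = 36/6 = 6; σ²_Staff briefing = ((11−1)/6)² = 2.778
te_Rehearsal = (8 + 4·13 + 18)/6 = 78/6 = 13; σ²_Rehearsal = ((18−8)/6)² = 2.778
te_Signage = (1 + 4·3 + 5)/6 = 18/6 = 3; σ²_Signage = ((5−1)/6)² = 0.444

Forward pass:
ES_Permits = 0; EF_Permits = 14
ES_Catering order = 14; EF_Catering order = 14+4 = 18
ES_AV setup = 14; EF_AV setup = 14+6 = 20
ES_Stage build = 14; EF_Stage build = 14+14 = 28
ES_Marketing push = max(EF_Permits=14, EF_Stage build=28) = 28; EF_Marketing push = 28+13 = 41
ES_Ticketing = 14; EF_Ticketing = 14+11 = 25
ES_Staff briefing = max(EF_AV setup=20, EF_Stage build=28) = 28; EF_Staff briefing = 28+6 = 34
ES_Rehearsal = 34; EF_Rehearsal = 34+13 = 47
ES_Signage = max(EF_Catering order=18, EF_AV setup=20, EF_Marketing push=41, EF_Ticketing=25, EF_Rehearsal=47) = 47; EF_Signage = 47+3 = 50
Expected project duration μ = 50 days. Critical path: Permits → Stage build → Staff briefing → Rehearsal → Signage.

Variance along critical path = 9.000 + 5.444 + 2.778 + 2.778 + 0.444 = 20.444
σ = √20.444 = 4.522 days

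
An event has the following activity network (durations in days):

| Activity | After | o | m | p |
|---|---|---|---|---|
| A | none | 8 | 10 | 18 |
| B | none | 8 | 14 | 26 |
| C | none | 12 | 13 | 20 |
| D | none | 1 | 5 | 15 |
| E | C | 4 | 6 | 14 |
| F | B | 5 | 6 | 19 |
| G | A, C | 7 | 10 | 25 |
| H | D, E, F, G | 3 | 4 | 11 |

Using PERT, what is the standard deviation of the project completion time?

te_A = (8 + 4·10 + 18)/6 = 66/6 = 11; σ²_A = ((18−8)/6)² = 2.778
te_B = (8 + 4·14 + 26)/6 = 90/6 = 15; σ²_B = ((26−8)/6)² = 9.000
te_C = (12 + 4·13 + 20)/6 = 84/6 = 14; σ²_C = ((20−12)/6)² = 1.778
te_D = (1 + 4·5 + 15)/6 = 36/6 = 6; σ²_D = ((15−1)/6)² = 5.444
te_E = (4 + 4·6 + 14)/6 = 42/6 = 7; σ²_E = ((14−4)/6)² = 2.778
te_F = (5 + 4·6 + 19)/6 = 48/6 = 8; σ²_F = ((19−5)/6)² = 5.444
te_G = (7 + 4·10 + 25)/6 = 72/6 = 12; σ²_G = ((25−7)/6)² = 9.000
te_H = (3 + 4·4 + 11)/6 = 30/6 = 5; σ²_H = ((11−3)/6)² = 1.778

Forward pass:
ES_A = 0; EF_A = 11
ES_B = 0; EF_B = 15
ES_C = 0; EF_C = 14
ES_D = 0; EF_D = 6
ES_E = 14; EF_E = 14+7 = 21
ES_F = 15; EF_F = 15+8 = 23
ES_G = max(EF_A=11, EF_C=14) = 14; EF_G = 14+12 = 26
ES_H = max(EF_D=6, EF_E=21, EF_F=23, EF_G=26) = 26; EF_H = 26+5 = 31
Expected project duration μ = 31 days. Critical path: C → G → H.

Variance along critical path = 1.778 + 9.000 + 1.778 = 12.556
σ = √12.556 = 3.543 days

3.54 days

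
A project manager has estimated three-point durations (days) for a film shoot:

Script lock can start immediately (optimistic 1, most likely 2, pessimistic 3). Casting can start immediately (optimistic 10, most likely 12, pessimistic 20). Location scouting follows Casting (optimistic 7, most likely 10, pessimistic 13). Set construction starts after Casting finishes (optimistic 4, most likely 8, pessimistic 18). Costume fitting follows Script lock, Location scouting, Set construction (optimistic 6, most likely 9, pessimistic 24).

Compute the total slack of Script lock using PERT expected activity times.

te_Script lock = (1 + 4·2 + 3)/6 = 12/6 = 2
te_Casting = (10 + 4·12 + 20)/6 = 78/6 = 13
te_Location scouting = (7 + 4·10 + 13)/6 = 60/6 = 10
te_Set construction = (4 + 4·8 + 18)/6 = 54/6 = 9
te_Costume fitting = (6 + 4·9 + 24)/6 = 66/6 = 11

Forward pass:
ES_Script lock = 0; EF_Script lock = 2
ES_Casting = 0; EF_Casting = 13
ES_Location scouting = 13; EF_Location scouting = 13+10 = 23
ES_Set construction = 13; EF_Set construction = 13+9 = 22
ES_Costume fitting = max(EF_Script lock=2, EF_Location scouting=23, EF_Set construction=22) = 23; EF_Costume fitting = 23+11 = 34
Expected project duration μ = 34 days. Critical path: Casting → Location scouting → Costume fitting.

Backward pass:
LF_Costume fitting = 34; LS_Costume fitting = 34−11 = 23
LF_Set construction = LS_Costume fitting = 23; LS_Set construction = 23−9 = 14
LF_Location scouting = LS_Costume fitting = 23; LS_Location scouting = 23−10 = 13
LF_Casting = min(LS_Location scouting=13, LS_Set construction=14) = 13; LS_Casting = 13−13 = 0
LF_Script lock = LS_Costume fitting = 23; LS_Script lock = 23−2 = 21
Slack_Script lock = LS_Script lock − ES_Script lock = 21 − 0 = 21

21 days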